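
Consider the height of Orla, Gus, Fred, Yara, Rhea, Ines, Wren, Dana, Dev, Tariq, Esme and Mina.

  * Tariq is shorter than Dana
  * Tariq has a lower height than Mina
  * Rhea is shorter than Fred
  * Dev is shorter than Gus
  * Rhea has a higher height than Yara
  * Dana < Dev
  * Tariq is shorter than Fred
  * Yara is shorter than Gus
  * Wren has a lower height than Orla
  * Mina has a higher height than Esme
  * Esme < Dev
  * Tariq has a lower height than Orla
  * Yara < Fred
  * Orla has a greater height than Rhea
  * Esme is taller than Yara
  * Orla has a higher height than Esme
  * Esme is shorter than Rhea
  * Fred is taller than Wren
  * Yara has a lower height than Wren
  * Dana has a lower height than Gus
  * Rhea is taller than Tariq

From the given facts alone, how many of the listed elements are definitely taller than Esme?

6

Directly above Esme: Rhea, Mina, Dev, Orla.
One step further: Gus, Fred (6 so far).
No other element is forced above Esme by the given relations, so the count is 6.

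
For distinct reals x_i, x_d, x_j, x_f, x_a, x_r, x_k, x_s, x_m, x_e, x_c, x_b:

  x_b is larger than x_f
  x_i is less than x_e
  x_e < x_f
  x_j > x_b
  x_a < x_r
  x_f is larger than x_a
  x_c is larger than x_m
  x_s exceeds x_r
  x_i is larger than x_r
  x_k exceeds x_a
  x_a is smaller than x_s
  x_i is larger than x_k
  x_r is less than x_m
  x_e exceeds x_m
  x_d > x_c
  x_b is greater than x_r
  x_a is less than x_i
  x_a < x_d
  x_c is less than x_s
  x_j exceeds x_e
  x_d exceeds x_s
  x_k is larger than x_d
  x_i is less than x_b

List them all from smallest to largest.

x_a < x_r < x_m < x_c < x_s < x_d < x_k < x_i < x_e < x_f < x_b < x_j

Each adjacent pair is fixed by a given relation: x_a < x_r; x_r < x_m; x_m < x_c; x_c < x_s; x_s < x_d; x_d < x_k; x_k < x_i; x_i < x_e; x_e < x_f; x_f < x_b; x_b < x_j. Chaining them end to end gives the full order.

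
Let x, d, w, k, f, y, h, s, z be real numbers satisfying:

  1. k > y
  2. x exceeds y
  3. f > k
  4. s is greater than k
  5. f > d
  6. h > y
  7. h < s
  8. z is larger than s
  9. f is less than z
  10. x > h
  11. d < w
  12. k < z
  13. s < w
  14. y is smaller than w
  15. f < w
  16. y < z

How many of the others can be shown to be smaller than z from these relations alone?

6

The elements the relations force below z are y, d, h, k, s, f — no chain reaches any other.
That is 6.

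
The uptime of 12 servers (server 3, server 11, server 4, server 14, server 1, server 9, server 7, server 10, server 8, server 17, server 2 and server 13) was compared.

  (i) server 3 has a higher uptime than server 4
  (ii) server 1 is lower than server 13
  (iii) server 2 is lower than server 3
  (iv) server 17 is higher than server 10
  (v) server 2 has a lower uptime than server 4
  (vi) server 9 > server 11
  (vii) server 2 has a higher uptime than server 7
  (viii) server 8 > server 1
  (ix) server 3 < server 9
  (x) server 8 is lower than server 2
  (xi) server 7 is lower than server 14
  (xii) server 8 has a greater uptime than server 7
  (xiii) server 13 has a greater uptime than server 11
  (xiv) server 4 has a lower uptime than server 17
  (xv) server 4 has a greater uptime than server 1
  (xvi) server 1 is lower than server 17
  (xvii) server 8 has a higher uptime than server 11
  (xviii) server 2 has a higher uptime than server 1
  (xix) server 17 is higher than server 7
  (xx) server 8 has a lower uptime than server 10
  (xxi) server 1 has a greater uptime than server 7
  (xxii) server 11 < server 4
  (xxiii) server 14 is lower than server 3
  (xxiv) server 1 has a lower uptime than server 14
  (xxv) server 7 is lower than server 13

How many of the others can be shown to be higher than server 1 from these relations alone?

9

From server 1 the given relations immediately reach server 8, server 2, server 13, server 14, server 4, server 17.
From those, server 10, server 3 — 8 in total.
From those, server 9 — 9 in total.
No other element is forced above server 1 by the given relations, so the count is 9.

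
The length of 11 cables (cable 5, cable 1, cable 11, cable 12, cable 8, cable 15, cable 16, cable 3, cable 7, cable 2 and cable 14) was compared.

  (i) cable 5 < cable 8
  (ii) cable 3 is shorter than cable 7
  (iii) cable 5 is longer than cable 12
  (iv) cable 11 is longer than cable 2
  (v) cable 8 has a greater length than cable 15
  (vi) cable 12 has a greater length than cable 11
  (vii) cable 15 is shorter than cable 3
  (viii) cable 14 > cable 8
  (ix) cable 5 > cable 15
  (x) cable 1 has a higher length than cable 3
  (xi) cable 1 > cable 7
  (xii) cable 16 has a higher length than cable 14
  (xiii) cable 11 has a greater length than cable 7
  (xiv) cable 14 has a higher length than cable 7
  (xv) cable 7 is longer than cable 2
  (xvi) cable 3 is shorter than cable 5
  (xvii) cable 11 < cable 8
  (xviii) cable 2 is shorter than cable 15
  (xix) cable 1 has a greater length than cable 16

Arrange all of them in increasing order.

cable 2 < cable 15 < cable 3 < cable 7 < cable 11 < cable 12 < cable 5 < cable 8 < cable 14 < cable 16 < cable 1

Each adjacent pair is fixed by a given relation: cable 2 < cable 15; cable 15 < cable 3; cable 3 < cable 7; cable 7 < cable 11; cable 11 < cable 12; cable 12 < cable 5; cable 5 < cable 8; cable 8 < cable 14; cable 14 < cable 16; cable 16 < cable 1. Chaining them end to end gives the full order.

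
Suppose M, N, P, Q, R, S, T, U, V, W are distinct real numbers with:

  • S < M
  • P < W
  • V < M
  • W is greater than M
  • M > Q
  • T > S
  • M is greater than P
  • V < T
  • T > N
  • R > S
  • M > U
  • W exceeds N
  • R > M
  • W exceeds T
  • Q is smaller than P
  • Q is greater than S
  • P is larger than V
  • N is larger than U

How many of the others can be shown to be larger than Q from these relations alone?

The elements the relations force above Q are P, M, R, W — no chain reaches any other.
That is 4.

4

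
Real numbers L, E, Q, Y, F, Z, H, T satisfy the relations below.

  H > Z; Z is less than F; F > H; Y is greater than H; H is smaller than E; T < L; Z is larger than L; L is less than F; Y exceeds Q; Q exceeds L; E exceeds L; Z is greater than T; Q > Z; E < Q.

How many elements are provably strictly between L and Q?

The relations place L below Q. An element lies strictly between them when it is forced above L and also forced below Q.
Above L: {Z, H, E, F, Y}. Below Q: {T, Z, H, E}.
Intersection: {Z, H, E} — 3.

3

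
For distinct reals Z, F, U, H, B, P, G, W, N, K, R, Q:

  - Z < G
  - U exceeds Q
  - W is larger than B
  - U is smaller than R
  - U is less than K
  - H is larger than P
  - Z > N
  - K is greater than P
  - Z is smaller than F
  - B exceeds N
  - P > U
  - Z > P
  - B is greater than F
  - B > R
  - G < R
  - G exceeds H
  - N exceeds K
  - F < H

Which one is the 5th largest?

Piecing the relations together gives one ordering: Q < U < P < K < N < Z < F < H < G < R < B < W.
The 5th largest is H.

H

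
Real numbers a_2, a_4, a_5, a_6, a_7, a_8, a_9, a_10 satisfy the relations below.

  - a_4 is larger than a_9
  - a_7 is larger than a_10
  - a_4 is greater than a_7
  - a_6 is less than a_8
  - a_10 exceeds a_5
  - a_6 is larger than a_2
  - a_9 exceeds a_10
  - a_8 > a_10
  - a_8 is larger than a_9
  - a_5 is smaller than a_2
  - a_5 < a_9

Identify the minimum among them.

a_5

Chaining upward from a_5: directly above it, a_10, a_2, a_9; then a_7, a_6, a_8, a_4.
That covers every other element, and nothing is given below a_5, so a_5 is the minimum.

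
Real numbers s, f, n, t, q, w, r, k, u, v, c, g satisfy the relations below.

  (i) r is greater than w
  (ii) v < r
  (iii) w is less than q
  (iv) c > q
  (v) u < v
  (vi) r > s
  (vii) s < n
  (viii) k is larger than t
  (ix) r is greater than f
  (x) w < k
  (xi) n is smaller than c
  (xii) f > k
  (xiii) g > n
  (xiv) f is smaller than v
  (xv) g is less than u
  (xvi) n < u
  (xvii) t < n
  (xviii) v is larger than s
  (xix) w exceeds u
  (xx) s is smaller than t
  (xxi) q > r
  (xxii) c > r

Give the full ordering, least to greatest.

The consecutive links are each given: s < t; t < n; n < g; g < u; u < w; w < k; k < f; f < v; v < r; r < q; q < c.

s < t < n < g < u < w < k < f < v < r < q < c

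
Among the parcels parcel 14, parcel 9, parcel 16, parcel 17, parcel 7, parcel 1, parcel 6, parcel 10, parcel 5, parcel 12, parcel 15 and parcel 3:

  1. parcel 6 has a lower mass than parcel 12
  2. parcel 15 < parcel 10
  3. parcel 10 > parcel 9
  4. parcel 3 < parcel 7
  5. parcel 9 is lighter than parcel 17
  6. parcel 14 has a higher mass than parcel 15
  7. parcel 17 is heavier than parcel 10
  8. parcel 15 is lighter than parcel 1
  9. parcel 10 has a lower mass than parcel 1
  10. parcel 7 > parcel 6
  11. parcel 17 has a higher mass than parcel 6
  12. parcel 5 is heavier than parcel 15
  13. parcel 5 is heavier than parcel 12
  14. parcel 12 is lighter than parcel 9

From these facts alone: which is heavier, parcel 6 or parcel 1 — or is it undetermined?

parcel 1

The relevant relations are parcel 6 < parcel 12; parcel 12 < parcel 9; parcel 9 < parcel 10; parcel 10 < parcel 1.
Chaining these gives parcel 6 < parcel 12 < parcel 9 < parcel 10 < parcel 1.
So parcel 1 is heavier.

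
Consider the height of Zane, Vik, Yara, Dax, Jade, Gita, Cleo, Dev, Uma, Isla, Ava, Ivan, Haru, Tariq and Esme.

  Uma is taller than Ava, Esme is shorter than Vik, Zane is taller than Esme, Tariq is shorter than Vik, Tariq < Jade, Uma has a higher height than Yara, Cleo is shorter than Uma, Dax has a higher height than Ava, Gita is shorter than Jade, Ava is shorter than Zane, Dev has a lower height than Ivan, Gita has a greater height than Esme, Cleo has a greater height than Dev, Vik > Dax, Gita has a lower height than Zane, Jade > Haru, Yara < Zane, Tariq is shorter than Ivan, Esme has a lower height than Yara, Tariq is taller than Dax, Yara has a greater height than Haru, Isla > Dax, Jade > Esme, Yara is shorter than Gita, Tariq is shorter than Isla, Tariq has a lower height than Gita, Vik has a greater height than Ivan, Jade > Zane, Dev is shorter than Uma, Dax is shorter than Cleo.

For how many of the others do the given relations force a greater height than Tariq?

6

From Tariq the given relations immediately reach Gita, Isla, Ivan, Vik, Jade.
From those, Zane — 6 in total.
Nothing else is reachable above Tariq; 6 in all.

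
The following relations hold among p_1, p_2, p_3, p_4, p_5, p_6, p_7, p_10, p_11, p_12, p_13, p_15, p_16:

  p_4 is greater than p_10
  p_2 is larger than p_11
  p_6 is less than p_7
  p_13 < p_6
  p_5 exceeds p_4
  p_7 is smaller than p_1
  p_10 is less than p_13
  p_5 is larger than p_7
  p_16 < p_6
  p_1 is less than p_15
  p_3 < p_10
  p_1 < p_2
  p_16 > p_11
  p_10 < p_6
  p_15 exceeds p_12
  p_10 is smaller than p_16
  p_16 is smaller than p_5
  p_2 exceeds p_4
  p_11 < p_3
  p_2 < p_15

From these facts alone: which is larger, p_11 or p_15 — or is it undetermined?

p_15

p_11 < p_3 < p_10 < p_13 < p_6 < p_7 < p_1 < p_2 < p_15, by transitivity through p_3, p_10, p_13, p_6, p_7, p_1, p_2.
So p_15 is larger.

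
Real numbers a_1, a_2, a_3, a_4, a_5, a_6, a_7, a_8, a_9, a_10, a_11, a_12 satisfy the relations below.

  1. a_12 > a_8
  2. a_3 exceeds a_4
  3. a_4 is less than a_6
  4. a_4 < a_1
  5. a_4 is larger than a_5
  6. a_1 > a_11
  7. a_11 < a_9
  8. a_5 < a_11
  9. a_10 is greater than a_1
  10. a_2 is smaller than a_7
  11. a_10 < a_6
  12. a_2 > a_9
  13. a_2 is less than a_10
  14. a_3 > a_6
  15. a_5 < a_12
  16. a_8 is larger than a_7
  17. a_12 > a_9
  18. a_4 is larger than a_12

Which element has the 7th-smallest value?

Chaining the given pairs: a_5 < a_11 < a_9 < a_2 < a_7 < a_8 < a_12 < a_4 < a_1 < a_10 < a_6 < a_3.
The 7th smallest is a_12.

a_12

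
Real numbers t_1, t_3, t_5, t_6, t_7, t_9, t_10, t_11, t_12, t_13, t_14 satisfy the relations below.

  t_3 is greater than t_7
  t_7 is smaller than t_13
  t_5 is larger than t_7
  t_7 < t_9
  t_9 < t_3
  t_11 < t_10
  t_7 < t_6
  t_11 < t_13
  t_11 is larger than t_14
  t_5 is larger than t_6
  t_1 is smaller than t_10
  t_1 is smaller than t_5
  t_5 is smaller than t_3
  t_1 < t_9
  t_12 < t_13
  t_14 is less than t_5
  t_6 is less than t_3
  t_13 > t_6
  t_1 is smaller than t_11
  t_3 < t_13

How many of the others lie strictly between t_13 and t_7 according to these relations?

Chaining upward from t_7 reaches: t_9, t_6, t_5, t_3.
Chaining downward from t_13 reaches: t_12, t_1, t_9, t_14, t_11, t_6, t_5, t_3.
Strictly between t_7 and t_13 are those in both lists: t_9, t_6, t_5, t_3 — 4 elements.

4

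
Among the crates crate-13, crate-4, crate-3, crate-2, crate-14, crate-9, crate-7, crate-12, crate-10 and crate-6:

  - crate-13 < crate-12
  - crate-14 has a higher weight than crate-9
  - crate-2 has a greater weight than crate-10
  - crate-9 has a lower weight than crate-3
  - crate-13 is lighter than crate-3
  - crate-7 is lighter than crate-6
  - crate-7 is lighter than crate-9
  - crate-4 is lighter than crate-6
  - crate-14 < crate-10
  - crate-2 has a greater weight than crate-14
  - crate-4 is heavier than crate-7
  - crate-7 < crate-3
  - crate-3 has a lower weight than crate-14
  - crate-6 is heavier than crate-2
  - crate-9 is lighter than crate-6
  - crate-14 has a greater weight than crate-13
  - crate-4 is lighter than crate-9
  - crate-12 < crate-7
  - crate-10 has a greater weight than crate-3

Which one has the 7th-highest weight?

crate-4

The consecutive relations fix a unique order: crate-13 < crate-12 < crate-7 < crate-4 < crate-9 < crate-3 < crate-14 < crate-10 < crate-2 < crate-6.
Counting 7 from the largest end gives crate-4.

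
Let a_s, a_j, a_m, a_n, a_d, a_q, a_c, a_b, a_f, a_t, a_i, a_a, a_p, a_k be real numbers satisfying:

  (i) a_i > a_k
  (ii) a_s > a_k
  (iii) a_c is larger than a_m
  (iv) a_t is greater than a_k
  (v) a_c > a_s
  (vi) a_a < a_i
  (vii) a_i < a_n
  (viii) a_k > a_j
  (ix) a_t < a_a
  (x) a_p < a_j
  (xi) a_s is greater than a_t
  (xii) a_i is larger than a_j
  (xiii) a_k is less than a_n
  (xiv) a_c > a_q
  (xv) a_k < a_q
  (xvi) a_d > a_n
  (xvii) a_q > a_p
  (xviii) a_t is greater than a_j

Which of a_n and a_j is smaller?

a_j

The relevant relations are a_j < a_k; a_k < a_t; a_t < a_a; a_a < a_i; a_i < a_n.
Chaining these gives a_j < a_k < a_t < a_a < a_i < a_n.
So a_j < a_n; a_j is the smaller of the two.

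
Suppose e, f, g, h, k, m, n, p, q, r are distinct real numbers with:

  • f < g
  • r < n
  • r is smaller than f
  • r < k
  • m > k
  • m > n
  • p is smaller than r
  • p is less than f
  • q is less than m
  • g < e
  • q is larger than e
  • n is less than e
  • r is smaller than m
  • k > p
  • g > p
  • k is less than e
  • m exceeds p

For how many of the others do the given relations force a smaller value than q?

Directly below q: e.
One step further: n, g, k (4 so far).
One step further: p, r, f (7 so far).
No other element is forced below q by the given relations, so the count is 7.

7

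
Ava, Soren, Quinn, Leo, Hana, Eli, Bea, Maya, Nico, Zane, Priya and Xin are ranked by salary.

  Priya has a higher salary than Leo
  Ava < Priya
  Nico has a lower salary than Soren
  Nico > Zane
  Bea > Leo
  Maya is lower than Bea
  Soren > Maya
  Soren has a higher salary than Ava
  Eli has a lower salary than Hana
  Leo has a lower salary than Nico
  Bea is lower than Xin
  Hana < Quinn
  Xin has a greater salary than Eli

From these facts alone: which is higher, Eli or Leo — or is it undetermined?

undetermined

Following every chain through Leo: above Leo we get Priya, Nico, Bea, Xin, Soren.
Eli is not reached, and no chain runs the other way from Eli to Leo.
So the given relations leave the order of Leo and Eli undetermined.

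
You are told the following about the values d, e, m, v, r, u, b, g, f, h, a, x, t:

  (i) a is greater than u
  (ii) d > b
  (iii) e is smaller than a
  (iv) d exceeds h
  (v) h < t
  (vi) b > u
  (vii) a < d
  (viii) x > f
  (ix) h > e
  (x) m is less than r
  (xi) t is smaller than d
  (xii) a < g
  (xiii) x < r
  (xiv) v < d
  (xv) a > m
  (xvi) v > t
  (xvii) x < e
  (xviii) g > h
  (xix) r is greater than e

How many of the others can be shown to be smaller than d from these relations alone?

10

Directly below d: b, h, a, t, v.
One step further: u, m, e (8 so far).
One step further: x (9 so far).
One step further: f (10 so far).
No other element is forced below d by the given relations, so the count is 10.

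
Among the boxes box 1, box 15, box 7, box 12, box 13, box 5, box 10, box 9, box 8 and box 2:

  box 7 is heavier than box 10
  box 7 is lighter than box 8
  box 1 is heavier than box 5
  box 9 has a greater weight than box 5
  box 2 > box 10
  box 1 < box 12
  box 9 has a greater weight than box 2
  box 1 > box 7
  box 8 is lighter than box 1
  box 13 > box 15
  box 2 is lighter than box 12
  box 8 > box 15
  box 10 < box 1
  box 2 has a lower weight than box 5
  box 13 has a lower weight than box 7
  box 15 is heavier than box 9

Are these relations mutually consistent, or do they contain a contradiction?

The single ordering box 10 < box 2 < box 5 < box 9 < box 15 < box 13 < box 7 < box 8 < box 1 < box 12 satisfies every listed relation, so no contradiction arises.

consistent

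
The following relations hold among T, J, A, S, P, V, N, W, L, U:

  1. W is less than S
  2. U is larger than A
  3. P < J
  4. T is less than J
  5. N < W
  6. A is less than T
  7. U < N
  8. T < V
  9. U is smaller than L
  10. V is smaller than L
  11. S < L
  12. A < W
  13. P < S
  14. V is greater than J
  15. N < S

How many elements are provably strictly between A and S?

Chaining upward from A reaches: T, U, J, N, W, V, L.
Chaining downward from S reaches: P, U, N, W.
Strictly between A and S are those in both lists: U, N, W — 3 elements.

3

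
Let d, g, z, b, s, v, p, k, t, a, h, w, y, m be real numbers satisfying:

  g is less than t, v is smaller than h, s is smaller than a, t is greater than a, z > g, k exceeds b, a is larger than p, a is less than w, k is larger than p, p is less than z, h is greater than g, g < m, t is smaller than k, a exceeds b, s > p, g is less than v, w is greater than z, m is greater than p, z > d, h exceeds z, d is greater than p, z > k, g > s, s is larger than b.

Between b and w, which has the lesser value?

b

Link the given pairs in sequence: b < s; s < g; g < t; t < k; k < z; z < w.
Together: b < s < g < t < k < z < w.
So b < w; b is the smaller of the two.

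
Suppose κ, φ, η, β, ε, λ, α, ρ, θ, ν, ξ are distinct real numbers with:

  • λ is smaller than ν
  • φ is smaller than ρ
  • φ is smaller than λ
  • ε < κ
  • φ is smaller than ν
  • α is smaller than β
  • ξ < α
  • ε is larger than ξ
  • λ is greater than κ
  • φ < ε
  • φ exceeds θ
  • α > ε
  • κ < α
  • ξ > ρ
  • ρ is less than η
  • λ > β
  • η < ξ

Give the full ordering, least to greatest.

θ < φ < ρ < η < ξ < ε < κ < α < β < λ < ν

Each adjacent pair is fixed by a given relation: θ < φ; φ < ρ; ρ < η; η < ξ; ξ < ε; ε < κ; κ < α; α < β; β < λ; λ < ν. Chaining them end to end gives the full order.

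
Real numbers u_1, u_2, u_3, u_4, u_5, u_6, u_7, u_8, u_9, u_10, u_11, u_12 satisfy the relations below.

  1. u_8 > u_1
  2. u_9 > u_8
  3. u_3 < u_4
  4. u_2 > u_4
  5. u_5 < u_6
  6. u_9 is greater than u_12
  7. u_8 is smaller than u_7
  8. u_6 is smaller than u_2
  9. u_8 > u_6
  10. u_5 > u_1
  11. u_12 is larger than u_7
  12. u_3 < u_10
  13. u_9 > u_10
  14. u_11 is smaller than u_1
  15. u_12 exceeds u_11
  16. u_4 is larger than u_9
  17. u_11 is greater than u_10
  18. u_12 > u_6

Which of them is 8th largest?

u_5

Piecing the relations together gives one ordering: u_3 < u_10 < u_11 < u_1 < u_5 < u_6 < u_8 < u_7 < u_12 < u_9 < u_4 < u_2.
The 8th largest is u_5.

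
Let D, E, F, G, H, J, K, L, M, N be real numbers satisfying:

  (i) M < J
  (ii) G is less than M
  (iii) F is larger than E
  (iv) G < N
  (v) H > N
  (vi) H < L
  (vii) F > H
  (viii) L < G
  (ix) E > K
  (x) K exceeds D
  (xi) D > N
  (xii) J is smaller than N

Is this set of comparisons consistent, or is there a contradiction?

Chaining the given relations yields H < L < G < M < J < N, so H < N. But one relation states N < H. These cannot both hold.

inconsistent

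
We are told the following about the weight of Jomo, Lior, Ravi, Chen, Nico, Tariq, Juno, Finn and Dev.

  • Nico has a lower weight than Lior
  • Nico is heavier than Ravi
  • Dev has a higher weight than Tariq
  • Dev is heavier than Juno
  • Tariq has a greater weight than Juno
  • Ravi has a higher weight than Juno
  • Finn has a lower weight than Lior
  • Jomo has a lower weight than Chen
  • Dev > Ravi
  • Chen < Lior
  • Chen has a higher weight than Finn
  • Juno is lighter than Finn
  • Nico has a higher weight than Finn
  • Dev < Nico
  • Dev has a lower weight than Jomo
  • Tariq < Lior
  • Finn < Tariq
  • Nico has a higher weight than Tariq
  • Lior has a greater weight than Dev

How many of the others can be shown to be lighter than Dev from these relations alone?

4

From Dev the given relations immediately reach Juno, Ravi, Tariq.
From those, Finn — 4 in total.
Nothing else is reachable below Dev; 4 in all.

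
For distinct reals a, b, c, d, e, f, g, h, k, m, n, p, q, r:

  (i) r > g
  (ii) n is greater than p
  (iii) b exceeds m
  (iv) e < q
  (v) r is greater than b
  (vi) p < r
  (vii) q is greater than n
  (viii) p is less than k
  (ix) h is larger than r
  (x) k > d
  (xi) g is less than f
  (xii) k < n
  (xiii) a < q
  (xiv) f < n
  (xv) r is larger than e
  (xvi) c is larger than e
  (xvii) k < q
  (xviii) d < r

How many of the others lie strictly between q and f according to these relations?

1

Chaining upward from f reaches: n.
Chaining downward from q reaches: e, g, d, p, k, n, a.
Strictly between f and q are those in both lists: n — 1 element.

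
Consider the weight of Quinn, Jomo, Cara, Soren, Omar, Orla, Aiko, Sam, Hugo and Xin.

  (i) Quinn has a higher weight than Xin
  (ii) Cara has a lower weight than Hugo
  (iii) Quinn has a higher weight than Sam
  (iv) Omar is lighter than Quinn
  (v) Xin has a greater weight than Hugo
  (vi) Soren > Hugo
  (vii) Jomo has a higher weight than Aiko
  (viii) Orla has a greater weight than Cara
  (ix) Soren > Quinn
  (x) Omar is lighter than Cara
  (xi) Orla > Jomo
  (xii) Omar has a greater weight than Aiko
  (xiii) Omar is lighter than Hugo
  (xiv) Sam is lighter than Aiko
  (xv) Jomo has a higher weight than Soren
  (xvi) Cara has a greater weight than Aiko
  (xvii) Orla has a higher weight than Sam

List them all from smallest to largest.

Sam < Aiko < Omar < Cara < Hugo < Xin < Quinn < Soren < Jomo < Orla

The consecutive links are each given: Sam < Aiko; Aiko < Omar; Omar < Cara; Cara < Hugo; Hugo < Xin; Xin < Quinn; Quinn < Soren; Soren < Jomo; Jomo < Orla.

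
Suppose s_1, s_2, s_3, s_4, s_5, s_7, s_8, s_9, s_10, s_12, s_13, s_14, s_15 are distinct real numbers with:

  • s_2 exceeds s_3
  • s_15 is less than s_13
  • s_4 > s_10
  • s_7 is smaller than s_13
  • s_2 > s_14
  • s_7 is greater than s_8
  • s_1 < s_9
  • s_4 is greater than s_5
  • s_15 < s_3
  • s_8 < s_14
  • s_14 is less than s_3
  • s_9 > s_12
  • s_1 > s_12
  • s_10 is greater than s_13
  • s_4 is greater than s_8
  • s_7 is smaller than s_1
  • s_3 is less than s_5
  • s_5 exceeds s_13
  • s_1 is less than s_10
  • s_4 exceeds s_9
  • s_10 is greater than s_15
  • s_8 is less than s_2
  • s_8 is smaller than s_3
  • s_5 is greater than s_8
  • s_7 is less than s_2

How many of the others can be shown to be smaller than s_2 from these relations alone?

5

Directly below s_2: s_8, s_7, s_14, s_3.
One step further: s_15 (5 so far).
No other element is forced below s_2 by the given relations, so the count is 5.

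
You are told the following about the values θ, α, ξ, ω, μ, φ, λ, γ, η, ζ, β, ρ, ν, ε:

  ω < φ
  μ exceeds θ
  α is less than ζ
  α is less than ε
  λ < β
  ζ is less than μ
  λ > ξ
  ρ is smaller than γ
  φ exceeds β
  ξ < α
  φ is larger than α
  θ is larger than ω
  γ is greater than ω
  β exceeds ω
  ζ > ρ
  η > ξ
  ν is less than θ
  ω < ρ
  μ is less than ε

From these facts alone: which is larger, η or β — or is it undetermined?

Following every chain through β: above β we get φ; below β we get ξ, λ, ω.
η is not reached, and no chain runs the other way from η to β.
So the given relations leave the order of β and η undetermined.

undetermined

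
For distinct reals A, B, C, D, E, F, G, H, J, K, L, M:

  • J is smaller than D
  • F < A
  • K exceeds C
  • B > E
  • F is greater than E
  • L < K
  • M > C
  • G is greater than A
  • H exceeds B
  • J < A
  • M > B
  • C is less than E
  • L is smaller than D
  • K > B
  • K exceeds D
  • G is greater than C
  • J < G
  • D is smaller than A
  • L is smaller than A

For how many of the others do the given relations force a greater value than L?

The elements the relations force above L are D, A, G, K — no chain reaches any other.
That is 4.

4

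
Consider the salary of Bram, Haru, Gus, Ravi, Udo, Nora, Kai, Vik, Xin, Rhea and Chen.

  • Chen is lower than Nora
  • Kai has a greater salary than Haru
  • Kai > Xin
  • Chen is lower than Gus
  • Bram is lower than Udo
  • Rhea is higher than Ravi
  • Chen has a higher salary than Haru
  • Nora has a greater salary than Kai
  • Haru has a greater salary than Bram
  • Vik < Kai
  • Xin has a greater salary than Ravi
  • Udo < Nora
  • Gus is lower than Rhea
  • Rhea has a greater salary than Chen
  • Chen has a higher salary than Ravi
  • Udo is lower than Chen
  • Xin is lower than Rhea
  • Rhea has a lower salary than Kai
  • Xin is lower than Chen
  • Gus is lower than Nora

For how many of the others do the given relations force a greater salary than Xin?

5

Directly above Xin: Chen, Rhea, Kai.
One step further: Gus, Nora (5 so far).
No other element is forced above Xin by the given relations, so the count is 5.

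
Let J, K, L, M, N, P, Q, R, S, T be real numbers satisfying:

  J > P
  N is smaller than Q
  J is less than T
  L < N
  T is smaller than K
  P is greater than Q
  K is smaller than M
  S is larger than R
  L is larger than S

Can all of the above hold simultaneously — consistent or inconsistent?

consistent

Every relation is compatible with R < S < L < N < Q < P < J < T < K < M; the set is consistent.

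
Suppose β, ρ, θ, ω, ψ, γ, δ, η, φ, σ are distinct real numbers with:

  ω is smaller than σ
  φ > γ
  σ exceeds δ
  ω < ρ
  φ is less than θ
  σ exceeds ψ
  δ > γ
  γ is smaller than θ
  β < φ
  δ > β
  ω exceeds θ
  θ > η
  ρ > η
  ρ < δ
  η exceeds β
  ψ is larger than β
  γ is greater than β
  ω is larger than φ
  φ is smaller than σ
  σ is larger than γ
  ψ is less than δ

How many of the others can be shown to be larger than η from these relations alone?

The elements the relations force above η are θ, ω, ρ, δ, σ — no chain reaches any other.
That is 5.

5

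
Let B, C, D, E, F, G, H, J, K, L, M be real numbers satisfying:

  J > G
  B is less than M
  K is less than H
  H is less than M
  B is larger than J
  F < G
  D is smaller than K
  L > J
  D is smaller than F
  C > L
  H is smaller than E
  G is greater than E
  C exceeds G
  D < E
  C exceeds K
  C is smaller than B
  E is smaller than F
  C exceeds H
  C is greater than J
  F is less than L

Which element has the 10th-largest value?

The consecutive relations fix a unique order: D < K < H < E < F < G < J < L < C < B < M.
The 10th largest is K.

K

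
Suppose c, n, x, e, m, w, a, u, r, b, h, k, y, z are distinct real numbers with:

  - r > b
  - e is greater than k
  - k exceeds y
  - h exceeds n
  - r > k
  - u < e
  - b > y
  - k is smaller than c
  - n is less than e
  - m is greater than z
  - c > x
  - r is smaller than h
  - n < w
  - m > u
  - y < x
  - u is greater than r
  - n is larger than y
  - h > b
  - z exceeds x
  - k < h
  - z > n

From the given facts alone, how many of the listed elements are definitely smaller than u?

The elements the relations force below u are y, b, k, r — no chain reaches any other.
That is 4.

4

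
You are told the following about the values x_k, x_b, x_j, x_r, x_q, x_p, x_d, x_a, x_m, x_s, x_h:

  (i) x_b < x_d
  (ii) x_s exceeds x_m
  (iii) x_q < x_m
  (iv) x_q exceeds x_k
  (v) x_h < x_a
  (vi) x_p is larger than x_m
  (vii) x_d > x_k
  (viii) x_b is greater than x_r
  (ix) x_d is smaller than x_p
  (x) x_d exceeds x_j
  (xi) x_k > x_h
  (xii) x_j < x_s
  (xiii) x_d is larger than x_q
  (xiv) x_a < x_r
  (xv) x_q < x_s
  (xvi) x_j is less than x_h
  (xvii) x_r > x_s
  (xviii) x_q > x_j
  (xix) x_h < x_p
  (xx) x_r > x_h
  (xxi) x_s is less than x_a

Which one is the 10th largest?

x_h

Chaining the given pairs: x_j < x_h < x_k < x_q < x_m < x_s < x_a < x_r < x_b < x_d < x_p.
The 10th largest is x_h.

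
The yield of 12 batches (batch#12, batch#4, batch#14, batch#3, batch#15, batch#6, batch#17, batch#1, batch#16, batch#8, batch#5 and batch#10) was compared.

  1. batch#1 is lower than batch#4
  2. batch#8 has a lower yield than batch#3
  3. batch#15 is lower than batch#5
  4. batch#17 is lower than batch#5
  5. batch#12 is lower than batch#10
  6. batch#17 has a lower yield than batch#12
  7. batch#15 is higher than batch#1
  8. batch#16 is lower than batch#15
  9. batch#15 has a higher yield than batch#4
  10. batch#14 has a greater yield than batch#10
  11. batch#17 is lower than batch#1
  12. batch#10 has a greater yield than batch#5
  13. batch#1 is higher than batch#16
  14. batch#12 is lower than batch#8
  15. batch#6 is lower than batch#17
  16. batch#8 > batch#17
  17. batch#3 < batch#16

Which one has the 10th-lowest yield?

batch#5

Piecing the relations together gives one ordering: batch#6 < batch#17 < batch#12 < batch#8 < batch#3 < batch#16 < batch#1 < batch#4 < batch#15 < batch#5 < batch#10 < batch#14.
The 10th smallest is batch#5.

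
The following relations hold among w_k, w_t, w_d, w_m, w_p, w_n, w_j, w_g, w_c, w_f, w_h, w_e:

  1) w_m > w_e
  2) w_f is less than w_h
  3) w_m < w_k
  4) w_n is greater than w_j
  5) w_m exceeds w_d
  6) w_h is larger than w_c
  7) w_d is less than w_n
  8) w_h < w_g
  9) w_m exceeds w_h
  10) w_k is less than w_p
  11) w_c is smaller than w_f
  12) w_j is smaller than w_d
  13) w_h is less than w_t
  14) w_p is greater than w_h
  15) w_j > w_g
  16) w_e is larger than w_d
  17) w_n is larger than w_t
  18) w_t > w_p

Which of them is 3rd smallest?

w_h

Piecing the relations together gives one ordering: w_c < w_f < w_h < w_g < w_j < w_d < w_e < w_m < w_k < w_p < w_t < w_n.
Counting 3 from the smallest end gives w_h.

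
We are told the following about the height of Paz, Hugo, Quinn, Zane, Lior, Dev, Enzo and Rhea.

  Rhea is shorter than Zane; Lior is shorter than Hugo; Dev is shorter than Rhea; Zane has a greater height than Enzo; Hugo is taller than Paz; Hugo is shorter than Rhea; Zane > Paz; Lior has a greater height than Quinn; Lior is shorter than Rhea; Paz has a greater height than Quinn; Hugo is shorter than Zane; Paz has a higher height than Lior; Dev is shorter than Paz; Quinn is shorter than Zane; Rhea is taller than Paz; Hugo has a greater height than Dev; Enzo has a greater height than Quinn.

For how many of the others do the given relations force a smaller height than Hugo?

The elements the relations force below Hugo are Quinn, Lior, Dev, Paz — no chain reaches any other.
That is 4.

4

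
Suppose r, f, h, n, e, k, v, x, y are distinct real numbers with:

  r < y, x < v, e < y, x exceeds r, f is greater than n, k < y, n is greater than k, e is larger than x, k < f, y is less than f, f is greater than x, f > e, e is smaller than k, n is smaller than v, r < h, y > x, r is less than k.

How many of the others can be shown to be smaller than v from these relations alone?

5

The elements the relations force below v are r, x, e, k, n — no chain reaches any other.
That is 5.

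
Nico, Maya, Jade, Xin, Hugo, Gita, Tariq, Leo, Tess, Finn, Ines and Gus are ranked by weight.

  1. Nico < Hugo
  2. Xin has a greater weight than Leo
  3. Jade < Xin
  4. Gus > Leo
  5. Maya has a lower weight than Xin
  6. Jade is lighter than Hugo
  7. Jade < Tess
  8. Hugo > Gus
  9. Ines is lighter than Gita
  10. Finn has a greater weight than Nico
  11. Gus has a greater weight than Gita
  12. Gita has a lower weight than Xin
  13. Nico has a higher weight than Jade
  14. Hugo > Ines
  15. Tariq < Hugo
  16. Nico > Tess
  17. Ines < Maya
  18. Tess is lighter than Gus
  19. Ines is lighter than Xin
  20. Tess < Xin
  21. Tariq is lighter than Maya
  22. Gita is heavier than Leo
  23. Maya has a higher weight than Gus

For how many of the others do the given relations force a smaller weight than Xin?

Directly below Xin: Leo, Jade, Tess, Ines, Gita, Maya.
One step further: Tariq, Gus (8 so far).
Nothing else is reachable below Xin; 8 in all.

8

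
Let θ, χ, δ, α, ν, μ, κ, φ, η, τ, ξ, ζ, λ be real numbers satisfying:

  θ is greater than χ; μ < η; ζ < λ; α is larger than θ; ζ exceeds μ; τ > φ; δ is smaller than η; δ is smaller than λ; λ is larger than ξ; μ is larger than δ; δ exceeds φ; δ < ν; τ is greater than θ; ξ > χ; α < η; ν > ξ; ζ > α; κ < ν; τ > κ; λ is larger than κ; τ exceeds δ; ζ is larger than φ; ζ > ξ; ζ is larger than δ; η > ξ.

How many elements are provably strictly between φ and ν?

1

Chaining upward from φ reaches: δ, μ, ζ, τ, λ, η.
Chaining downward from ν reaches: δ, χ, κ, ξ.
Strictly between φ and ν are those in both lists: δ — 1 element.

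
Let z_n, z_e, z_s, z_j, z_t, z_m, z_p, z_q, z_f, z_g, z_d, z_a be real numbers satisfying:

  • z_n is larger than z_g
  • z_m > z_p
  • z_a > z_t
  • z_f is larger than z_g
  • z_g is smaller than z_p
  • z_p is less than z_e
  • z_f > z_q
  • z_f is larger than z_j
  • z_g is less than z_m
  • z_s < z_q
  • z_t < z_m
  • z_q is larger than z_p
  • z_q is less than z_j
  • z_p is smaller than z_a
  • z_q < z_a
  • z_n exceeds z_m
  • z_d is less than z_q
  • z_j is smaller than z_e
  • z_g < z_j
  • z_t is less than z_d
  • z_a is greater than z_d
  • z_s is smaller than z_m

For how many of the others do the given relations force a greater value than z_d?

The elements the relations force above z_d are z_q, z_j, z_e, z_a, z_f — no chain reaches any other.
That is 5.

5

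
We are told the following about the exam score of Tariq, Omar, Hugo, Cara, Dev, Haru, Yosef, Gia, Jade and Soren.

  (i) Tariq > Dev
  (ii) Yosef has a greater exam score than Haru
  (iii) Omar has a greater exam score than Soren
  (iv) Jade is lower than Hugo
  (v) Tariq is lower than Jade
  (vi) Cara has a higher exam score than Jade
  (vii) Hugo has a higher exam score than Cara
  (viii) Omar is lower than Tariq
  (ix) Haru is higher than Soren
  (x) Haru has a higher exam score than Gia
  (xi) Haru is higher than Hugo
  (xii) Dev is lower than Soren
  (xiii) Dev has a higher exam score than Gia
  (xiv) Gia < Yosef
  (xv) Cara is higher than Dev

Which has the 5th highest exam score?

Jade

Chaining the given pairs: Gia < Dev < Soren < Omar < Tariq < Jade < Cara < Hugo < Haru < Yosef.
Counting 5 from the largest end gives Jade.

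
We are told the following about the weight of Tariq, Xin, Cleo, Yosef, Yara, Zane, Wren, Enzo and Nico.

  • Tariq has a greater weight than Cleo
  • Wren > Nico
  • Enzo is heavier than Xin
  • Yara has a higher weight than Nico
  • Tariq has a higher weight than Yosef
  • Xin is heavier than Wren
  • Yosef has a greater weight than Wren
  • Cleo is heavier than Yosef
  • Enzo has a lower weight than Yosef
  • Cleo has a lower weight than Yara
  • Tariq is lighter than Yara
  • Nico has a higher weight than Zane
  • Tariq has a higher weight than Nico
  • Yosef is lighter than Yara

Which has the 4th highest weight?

Yosef

The consecutive relations fix a unique order: Zane < Nico < Wren < Xin < Enzo < Yosef < Cleo < Tariq < Yara.
The 4th largest is Yosef.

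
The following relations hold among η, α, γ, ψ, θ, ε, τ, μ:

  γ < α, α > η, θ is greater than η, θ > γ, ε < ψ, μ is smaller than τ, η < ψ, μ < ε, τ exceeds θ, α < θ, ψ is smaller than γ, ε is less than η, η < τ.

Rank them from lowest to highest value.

μ < ε < η < ψ < γ < α < θ < τ

Each adjacent pair is fixed by a given relation: μ < ε; ε < η; η < ψ; ψ < γ; γ < α; α < θ; θ < τ. Chaining them end to end gives the full order.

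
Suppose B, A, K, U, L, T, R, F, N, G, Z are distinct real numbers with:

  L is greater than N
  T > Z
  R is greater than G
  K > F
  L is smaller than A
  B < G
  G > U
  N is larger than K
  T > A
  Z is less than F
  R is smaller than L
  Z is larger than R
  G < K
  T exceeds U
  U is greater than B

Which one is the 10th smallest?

Chaining the given pairs: B < U < G < R < Z < F < K < N < L < A < T.
The 10th smallest is A.

A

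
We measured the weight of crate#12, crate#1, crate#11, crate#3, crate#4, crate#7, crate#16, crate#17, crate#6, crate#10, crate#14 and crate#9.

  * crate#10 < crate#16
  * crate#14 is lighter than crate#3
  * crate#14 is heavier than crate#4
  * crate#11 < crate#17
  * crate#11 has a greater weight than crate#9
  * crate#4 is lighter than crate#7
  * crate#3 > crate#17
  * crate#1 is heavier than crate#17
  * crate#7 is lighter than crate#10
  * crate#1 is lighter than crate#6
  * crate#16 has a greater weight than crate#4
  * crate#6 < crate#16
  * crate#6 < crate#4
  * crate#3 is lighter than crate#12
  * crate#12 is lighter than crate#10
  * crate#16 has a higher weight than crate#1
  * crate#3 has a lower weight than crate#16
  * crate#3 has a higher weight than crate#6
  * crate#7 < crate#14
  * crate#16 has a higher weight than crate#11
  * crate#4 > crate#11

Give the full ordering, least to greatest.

The consecutive links are each given: crate#9 < crate#11; crate#11 < crate#17; crate#17 < crate#1; crate#1 < crate#6; crate#6 < crate#4; crate#4 < crate#7; crate#7 < crate#14; crate#14 < crate#3; crate#3 < crate#12; crate#12 < crate#10; crate#10 < crate#16.

crate#9 < crate#11 < crate#17 < crate#1 < crate#6 < crate#4 < crate#7 < crate#14 < crate#3 < crate#12 < crate#10 < crate#16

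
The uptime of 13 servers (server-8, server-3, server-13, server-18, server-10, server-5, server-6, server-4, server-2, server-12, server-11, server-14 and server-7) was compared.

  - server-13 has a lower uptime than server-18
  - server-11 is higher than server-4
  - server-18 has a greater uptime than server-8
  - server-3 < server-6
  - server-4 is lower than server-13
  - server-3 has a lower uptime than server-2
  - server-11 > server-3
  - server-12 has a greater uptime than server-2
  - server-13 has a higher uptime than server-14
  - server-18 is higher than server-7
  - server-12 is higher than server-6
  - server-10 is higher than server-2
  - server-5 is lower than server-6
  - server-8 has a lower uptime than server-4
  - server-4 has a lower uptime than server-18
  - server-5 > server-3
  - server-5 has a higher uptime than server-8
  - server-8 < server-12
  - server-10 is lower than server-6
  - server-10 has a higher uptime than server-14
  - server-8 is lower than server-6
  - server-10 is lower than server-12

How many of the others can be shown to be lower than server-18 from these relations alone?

5

From server-18 the given relations immediately reach server-8, server-4, server-13, server-7.
From those, server-14 — 5 in total.
No other element is forced below server-18 by the given relations, so the count is 5.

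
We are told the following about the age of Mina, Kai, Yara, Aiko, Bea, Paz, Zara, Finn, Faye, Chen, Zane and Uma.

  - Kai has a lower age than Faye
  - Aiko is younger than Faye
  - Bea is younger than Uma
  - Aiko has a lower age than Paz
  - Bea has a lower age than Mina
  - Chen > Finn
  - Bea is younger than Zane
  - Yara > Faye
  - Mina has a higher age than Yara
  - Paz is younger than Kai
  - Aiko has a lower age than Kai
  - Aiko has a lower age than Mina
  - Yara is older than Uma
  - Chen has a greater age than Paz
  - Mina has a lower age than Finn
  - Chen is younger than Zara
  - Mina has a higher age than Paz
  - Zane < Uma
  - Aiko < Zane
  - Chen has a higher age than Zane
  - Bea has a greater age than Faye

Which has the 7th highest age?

Piecing the relations together gives one ordering: Aiko < Paz < Kai < Faye < Bea < Zane < Uma < Yara < Mina < Finn < Chen < Zara.
Counting 7 from the largest end gives Zane.

Zane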